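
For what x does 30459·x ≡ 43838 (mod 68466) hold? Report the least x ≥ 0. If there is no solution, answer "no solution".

no solution

gcd(30459, 68466):
68466 = 2*30459 + 7548
30459 = 4*7548 + 267
7548 = 28*267 + 72
267 = 3*72 + 51
72 = 1*51 + 21
51 = 2*21 + 9
21 = 2*9 + 3
9 = 3*3 + 0
gcd = 3, but 3 ∤ 43838, so the congruence has no solution.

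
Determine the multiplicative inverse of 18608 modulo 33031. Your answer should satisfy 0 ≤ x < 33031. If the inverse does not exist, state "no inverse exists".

7798

Extended Euclidean algorithm:
33031 = 1·18608 + 14423
18608 = 1·14423 + 4185
14423 = 3·4185 + 1868
4185 = 2·1868 + 449
1868 = 4·449 + 72
449 = 6·72 + 17
72 = 4·17 + 4
17 = 4·4 + 1
4 = 4·1 + 0
The gcd is 1. Working backward:
1 = 17 − 4·4
1 = −4·72 + 17·17
1 = 17·449 − 106·72
1 = −106·1868 + 441·449
1 = 441·4185 − 988·1868
1 = −988·14423 + 3405·4185
1 = 3405·18608 − 4393·14423
1 = −4393·33031 + 7798·18608
So 18608·7798 ≡ 1 (mod 33031).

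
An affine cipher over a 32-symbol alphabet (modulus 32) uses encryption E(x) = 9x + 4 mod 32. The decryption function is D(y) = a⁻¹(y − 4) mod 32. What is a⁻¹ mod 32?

Extended Euclidean algorithm:
32 = 3×9 + 5
9 = 1×5 + 4
5 = 1×4 + 1
4 = 4×1 + 0
Since gcd(9, 32) = 1, back-substitute to write 1 as a combination:
1 = 5 − 4
1 = −9 + 2·5
1 = 2·32 − 7·9
Hence 9⁻¹ ≡ -7 ≡ 25 (mod 32).

25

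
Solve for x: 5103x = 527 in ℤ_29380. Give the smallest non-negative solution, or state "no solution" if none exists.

16069

First find gcd(5103, 29380):
29380 = 5×5103 + 3865
5103 = 1×3865 + 1238
3865 = 3×1238 + 151
1238 = 8×151 + 30
151 = 5×30 + 1
30 = 30×1 + 0
gcd = 1, so a unique solution mod 29380 exists.
Back-substitute for the Bézout coefficients:
1 = 151 − 5·30
1 = −5·1238 + 41·151
1 = 41·3865 − 128·1238
1 = −128·5103 + 169·3865
1 = 169·29380 − 973·5103
So 5103·(-973) ≡ 1 (mod 29380), giving 5103⁻¹ ≡ 28407.
x ≡ 5103⁻¹·527 ≡ 28407·527 ≡ 16069 (mod 29380).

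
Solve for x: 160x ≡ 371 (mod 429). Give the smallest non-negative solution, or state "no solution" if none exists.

First find gcd(160, 429):
429 = 2*160 + 109
160 = 1*109 + 51
109 = 2*51 + 7
51 = 7*7 + 2
7 = 3*2 + 1
2 = 2*1 + 0
gcd = 1, so a unique solution mod 429 exists.
Back-substitute for the Bézout coefficients:
1 = 7 − 3·2
1 = −3·51 + 22·7
1 = 22·109 − 47·51
1 = −47·160 + 69·109
1 = 69·429 − 185·160
So 160·(-185) ≡ 1 (mod 429), giving 160⁻¹ ≡ 244.
x ≡ 160⁻¹·371 ≡ 244·371 ≡ 5 (mod 429).

5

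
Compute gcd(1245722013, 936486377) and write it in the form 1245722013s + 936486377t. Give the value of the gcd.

1

Repeated division:
1245722013 = 1×936486377 + 309235636
936486377 = 3×309235636 + 8779469
309235636 = 35×8779469 + 1954221
8779469 = 4×1954221 + 962585
1954221 = 2×962585 + 29051
962585 = 33×29051 + 3902
29051 = 7×3902 + 1737
3902 = 2×1737 + 428
1737 = 4×428 + 25
428 = 17×25 + 3
25 = 8×3 + 1
3 = 3×1 + 0
gcd(1245722013, 936486377) = 1.
Working backward:
1 = 25 − 8·3
1 = −8·428 + 137·25
1 = 137·1737 − 556·428
1 = −556·3902 + 1249·1737
1 = 1249·29051 − 9299·3902
1 = −9299·962585 + 308116·29051
1 = 308116·1954221 − 625531·962585
1 = −625531·8779469 + 2810240·1954221
1 = 2810240·309235636 − 98983931·8779469
1 = −98983931·936486377 + 299762033·309235636
1 = 299762033·1245722013 − 398745964·936486377
So 1 = (299762033)·1245722013 + (-398745964)·936486377.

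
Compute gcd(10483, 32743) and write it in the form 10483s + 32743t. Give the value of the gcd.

1

Euclidean algorithm:
32743 = 3*10483 + 1294
10483 = 8*1294 + 131
1294 = 9*131 + 115
131 = 1*115 + 16
115 = 7*16 + 3
16 = 5*3 + 1
3 = 3*1 + 0
gcd(10483, 32743) = 1.
Express as a combination:
1 = 16 − 5·3
1 = −5·115 + 36·16
1 = 36·131 − 41·115
1 = −41·1294 + 405·131
1 = 405·10483 − 3281·1294
1 = −3281·32743 + 10248·10483
So 1 = (-3281)·32743 + (10248)·10483.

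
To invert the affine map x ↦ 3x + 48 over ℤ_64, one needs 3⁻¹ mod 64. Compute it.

gcd(64, 3) by repeated division:
64 = 21×3 + 1
3 = 3×1 + 0
Since gcd(3, 64) = 1, back-substitute to write 1 as a combination:
1 = 64 − 21·3
Thus 3·(-21) ≡ 1 (mod 64); reducing, -21 mod 64 = 43.

43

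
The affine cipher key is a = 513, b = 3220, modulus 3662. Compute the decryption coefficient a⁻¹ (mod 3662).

Apply the Euclidean algorithm to 3662 and 513:
3662 = 7×513 + 71
513 = 7×71 + 16
71 = 4×16 + 7
16 = 2×7 + 2
7 = 3×2 + 1
2 = 2×1 + 0
Since gcd(513, 3662) = 1, back-substitute to write 1 as a combination:
1 = 7 − 3·2
1 = −3·16 + 7·7
1 = 7·71 − 31·16
1 = −31·513 + 224·71
1 = 224·3662 − 1599·513
Thus 513·(-1599) ≡ 1 (mod 3662); reducing, -1599 mod 3662 = 2063.

2063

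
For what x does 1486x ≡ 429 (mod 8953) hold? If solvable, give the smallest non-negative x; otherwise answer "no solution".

3802

First find gcd(1486, 8953):
8953 = 6·1486 + 37
1486 = 40·37 + 6
37 = 6·6 + 1
6 = 6·1 + 0
gcd = 1, so a unique solution mod 8953 exists.
Back-substitute for the Bézout coefficients:
1 = 37 − 6·6
1 = −6·1486 + 241·37
1 = 241·8953 − 1452·1486
So 1486·(-1452) ≡ 1 (mod 8953), giving 1486⁻¹ ≡ 7501.
x ≡ 1486⁻¹·429 ≡ 7501·429 ≡ 3802 (mod 8953).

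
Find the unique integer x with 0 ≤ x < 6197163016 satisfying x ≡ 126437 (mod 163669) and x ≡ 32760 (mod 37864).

Write x = 126437 + 163669·k. Then 163669·k ≡ 32760 − 126437 ≡ 19915 (mod 37864).
Need 163669⁻¹ mod 37864. Extended Euclid on (37864, 12213):
37864 = 3×12213 + 1225
12213 = 9×1225 + 1188
1225 = 1×1188 + 37
1188 = 32×37 + 4
37 = 9×4 + 1
4 = 4×1 + 0
Back-substitute:
1 = 37 − 9·4
1 = −9·1188 + 289·37
1 = 289·1225 − 298·1188
1 = −298·12213 + 2971·1225
1 = 2971·37864 − 9211·12213
163669⁻¹ ≡ 28653 (mod 37864), so k ≡ 28653·19915 ≡ 14015 (mod 37864).
x = 126437 + 163669·14015 = 2293947472.

2293947472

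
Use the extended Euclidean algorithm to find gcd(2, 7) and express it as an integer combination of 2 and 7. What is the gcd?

Repeated division:
7 = 3*2 + 1
2 = 2*1 + 0
gcd(2, 7) = 1.
Express as a combination:
1 = 7 − 3·2
So 1 = (1)·7 + (-3)·2.

1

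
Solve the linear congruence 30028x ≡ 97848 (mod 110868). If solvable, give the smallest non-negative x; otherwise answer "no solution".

First find gcd(30028, 110868):
110868 = 3·30028 + 20784
30028 = 1·20784 + 9244
20784 = 2·9244 + 2296
9244 = 4·2296 + 60
2296 = 38·60 + 16
60 = 3·16 + 12
16 = 1·12 + 4
12 = 3·4 + 0
gcd = 4 and 4 | 97848, so solutions exist. Divide through by 4: 7507x ≡ 24462 (mod 27717).
Now find 7507⁻¹ mod 27717:
27717 = 3·7507 + 5196
7507 = 1·5196 + 2311
5196 = 2·2311 + 574
2311 = 4·574 + 15
574 = 38·15 + 4
15 = 3·4 + 3
4 = 1·3 + 1
3 = 3·1 + 0
Back-substitute:
1 = 4 − 3
1 = −15 + 4·4
1 = 4·574 − 153·15
1 = −153·2311 + 616·574
1 = 616·5196 − 1385·2311
1 = −1385·7507 + 2001·5196
1 = 2001·27717 − 7388·7507
So 7507·(-7388) ≡ 1 (mod 27717), i.e. 7507⁻¹ ≡ 20329.
Then x ≡ 20329·24462 ≡ 17301 (mod 27717); the smallest non-negative solution is x = 17301.

17301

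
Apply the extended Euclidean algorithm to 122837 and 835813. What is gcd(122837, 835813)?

Apply Euclid's algorithm to 835813 and 122837:
835813 = 6*122837 + 98791
122837 = 1*98791 + 24046
98791 = 4*24046 + 2607
24046 = 9*2607 + 583
2607 = 4*583 + 275
583 = 2*275 + 33
275 = 8*33 + 11
33 = 3*11 + 0
gcd(122837, 835813) = 11.
Back-substituting:
11 = 275 − 8·33
11 = −8·583 + 17·275
11 = 17·2607 − 76·583
11 = −76·24046 + 701·2607
11 = 701·98791 − 2880·24046
11 = −2880·122837 + 3581·98791
11 = 3581·835813 − 24366·122837
So 11 = (3581)·835813 + (-24366)·122837.

11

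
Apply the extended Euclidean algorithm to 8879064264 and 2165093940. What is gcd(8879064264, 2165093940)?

12

Repeated division:
8879064264 = 4·2165093940 + 218688504
2165093940 = 9·218688504 + 196897404
218688504 = 1·196897404 + 21791100
196897404 = 9·21791100 + 777504
21791100 = 28·777504 + 20988
777504 = 37·20988 + 948
20988 = 22·948 + 132
948 = 7·132 + 24
132 = 5·24 + 12
24 = 2·12 + 0
gcd(8879064264, 2165093940) = 12.
Express as a combination:
12 = 132 − 5·24
12 = −5·948 + 36·132
12 = 36·20988 − 797·948
12 = −797·777504 + 29525·20988
12 = 29525·21791100 − 827497·777504
12 = −827497·196897404 + 7476998·21791100
12 = 7476998·218688504 − 8304495·196897404
12 = −8304495·2165093940 + 82217453·218688504
12 = 82217453·8879064264 − 337174307·2165093940
So 12 = (82217453)·8879064264 + (-337174307)·2165093940.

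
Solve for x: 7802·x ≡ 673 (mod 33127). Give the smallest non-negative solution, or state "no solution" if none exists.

14551

First find gcd(7802, 33127):
33127 = 4*7802 + 1919
7802 = 4*1919 + 126
1919 = 15*126 + 29
126 = 4*29 + 10
29 = 2*10 + 9
10 = 1*9 + 1
9 = 9*1 + 0
gcd = 1, so a unique solution mod 33127 exists.
Back-substitute for the Bézout coefficients:
1 = 10 − 9
1 = −29 + 3·10
1 = 3·126 − 13·29
1 = −13·1919 + 198·126
1 = 198·7802 − 805·1919
1 = −805·33127 + 3418·7802
So 7802·(3418) ≡ 1 (mod 33127), giving 7802⁻¹ ≡ 3418.
x ≡ 7802⁻¹·673 ≡ 3418·673 ≡ 14551 (mod 33127).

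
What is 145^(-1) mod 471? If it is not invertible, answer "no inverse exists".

13

gcd(471, 145) by repeated division:
471 = 3×145 + 36
145 = 4×36 + 1
36 = 36×1 + 0
The gcd is 1. Working backward:
1 = 145 − 4·36
1 = −4·471 + 13·145
So 145·13 ≡ 1 (mod 471).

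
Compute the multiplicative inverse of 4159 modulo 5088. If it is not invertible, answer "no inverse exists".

Extended Euclidean algorithm:
5088 = 1×4159 + 929
4159 = 4×929 + 443
929 = 2×443 + 43
443 = 10×43 + 13
43 = 3×13 + 4
13 = 3×4 + 1
4 = 4×1 + 0
The gcd is 1. Working backward:
1 = 13 − 3·4
1 = −3·43 + 10·13
1 = 10·443 − 103·43
1 = −103·929 + 216·443
1 = 216·4159 − 967·929
1 = −967·5088 + 1183·4159
So 4159·1183 ≡ 1 (mod 5088).

1183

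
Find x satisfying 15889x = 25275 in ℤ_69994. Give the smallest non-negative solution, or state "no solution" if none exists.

First find gcd(15889, 69994):
69994 = 4*15889 + 6438
15889 = 2*6438 + 3013
6438 = 2*3013 + 412
3013 = 7*412 + 129
412 = 3*129 + 25
129 = 5*25 + 4
25 = 6*4 + 1
4 = 4*1 + 0
gcd = 1, so a unique solution mod 69994 exists.
Back-substitute for the Bézout coefficients:
1 = 25 − 6·4
1 = −6·129 + 31·25
1 = 31·412 − 99·129
1 = −99·3013 + 724·412
1 = 724·6438 − 1547·3013
1 = −1547·15889 + 3818·6438
1 = 3818·69994 − 16819·15889
So 15889·(-16819) ≡ 1 (mod 69994), giving 15889⁻¹ ≡ 53175.
x ≡ 15889⁻¹·25275 ≡ 53175·25275 ≡ 43331 (mod 69994).

43331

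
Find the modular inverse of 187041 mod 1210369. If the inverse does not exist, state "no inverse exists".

Run Euclid on (1210369, 187041):
1210369 = 6×187041 + 88123
187041 = 2×88123 + 10795
88123 = 8×10795 + 1763
10795 = 6×1763 + 217
1763 = 8×217 + 27
217 = 8×27 + 1
27 = 27×1 + 0
Since gcd(187041, 1210369) = 1, back-substitute to write 1 as a combination:
1 = 217 − 8·27
1 = −8·1763 + 65·217
1 = 65·10795 − 398·1763
1 = −398·88123 + 3249·10795
1 = 3249·187041 − 6896·88123
1 = −6896·1210369 + 44625·187041
So 187041·44625 ≡ 1 (mod 1210369).

44625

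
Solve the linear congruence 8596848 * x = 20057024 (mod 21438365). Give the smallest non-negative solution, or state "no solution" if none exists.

First find gcd(8596848, 21438365):
21438365 = 2×8596848 + 4244669
8596848 = 2×4244669 + 107510
4244669 = 39×107510 + 51779
107510 = 2×51779 + 3952
51779 = 13×3952 + 403
3952 = 9×403 + 325
403 = 1×325 + 78
325 = 4×78 + 13
78 = 6×13 + 0
gcd = 13 and 13 | 20057024, so solutions exist. Divide through by 13: 661296x ≡ 1542848 (mod 1649105).
Now find 661296⁻¹ mod 1649105:
1649105 = 2×661296 + 326513
661296 = 2×326513 + 8270
326513 = 39×8270 + 3983
8270 = 2×3983 + 304
3983 = 13×304 + 31
304 = 9×31 + 25
31 = 1×25 + 6
25 = 4×6 + 1
6 = 6×1 + 0
Back-substitute:
1 = 25 − 4·6
1 = −4·31 + 5·25
1 = 5·304 − 49·31
1 = −49·3983 + 642·304
1 = 642·8270 − 1333·3983
1 = −1333·326513 + 52629·8270
1 = 52629·661296 − 106591·326513
1 = −106591·1649105 + 265811·661296
So 661296⁻¹ ≡ 265811 (mod 1649105).
Then x ≡ 265811·1542848 ≡ 1591013 (mod 1649105); the smallest non-negative solution is x = 1591013.

1591013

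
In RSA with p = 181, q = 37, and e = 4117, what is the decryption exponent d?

φ(n) = (p−1)(q−1) = 180·36 = 6480.
Need d with 4117·d ≡ 1 (mod 6480). Apply the extended Euclidean algorithm:
6480 = 1·4117 + 2363
4117 = 1·2363 + 1754
2363 = 1·1754 + 609
1754 = 2·609 + 536
609 = 1·536 + 73
536 = 7·73 + 25
73 = 2·25 + 23
25 = 1·23 + 2
23 = 11·2 + 1
2 = 2·1 + 0
Back-substitute:
1 = 23 − 11·2
1 = −11·25 + 12·23
1 = 12·73 − 35·25
1 = −35·536 + 257·73
1 = 257·609 − 292·536
1 = −292·1754 + 841·609
1 = 841·2363 − 1133·1754
1 = −1133·4117 + 1974·2363
1 = 1974·6480 − 3107·4117
So 4117·(-3107) ≡ 1 (mod 6480), hence d ≡ -3107 ≡ 3373 (mod 6480).

3373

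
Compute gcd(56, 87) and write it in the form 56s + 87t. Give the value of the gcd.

Repeated division:
87 = 1×56 + 31
56 = 1×31 + 25
31 = 1×25 + 6
25 = 4×6 + 1
6 = 6×1 + 0
gcd(56, 87) = 1.
Working backward:
1 = 25 − 4·6
1 = −4·31 + 5·25
1 = 5·56 − 9·31
1 = −9·87 + 14·56
So 1 = (-9)·87 + (14)·56.

1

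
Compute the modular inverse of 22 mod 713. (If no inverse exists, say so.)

551

Run Euclid on (713, 22):
713 = 32*22 + 9
22 = 2*9 + 4
9 = 2*4 + 1
4 = 4*1 + 0
The gcd is 1. Working backward:
1 = 9 − 2·4
1 = −2·22 + 5·9
1 = 5·713 − 162·22
Thus 22·(-162) ≡ 1 (mod 713); reducing, -162 mod 713 = 551.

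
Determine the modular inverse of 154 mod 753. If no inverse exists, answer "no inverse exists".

709

gcd(753, 154) by repeated division:
753 = 4×154 + 137
154 = 1×137 + 17
137 = 8×17 + 1
17 = 17×1 + 0
Since gcd(154, 753) = 1, back-substitute to write 1 as a combination:
1 = 137 − 8·17
1 = −8·154 + 9·137
1 = 9·753 − 44·154
Thus 154·(-44) ≡ 1 (mod 753); reducing, -44 mod 753 = 709.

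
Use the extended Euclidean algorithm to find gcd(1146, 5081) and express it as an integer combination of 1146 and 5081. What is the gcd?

1

Apply Euclid's algorithm to 5081 and 1146:
5081 = 4*1146 + 497
1146 = 2*497 + 152
497 = 3*152 + 41
152 = 3*41 + 29
41 = 1*29 + 12
29 = 2*12 + 5
12 = 2*5 + 2
5 = 2*2 + 1
2 = 2*1 + 0
gcd(1146, 5081) = 1.
Express as a combination:
1 = 5 − 2·2
1 = −2·12 + 5·5
1 = 5·29 − 12·12
1 = −12·41 + 17·29
1 = 17·152 − 63·41
1 = −63·497 + 206·152
1 = 206·1146 − 475·497
1 = −475·5081 + 2106·1146
So 1 = (-475)·5081 + (2106)·1146.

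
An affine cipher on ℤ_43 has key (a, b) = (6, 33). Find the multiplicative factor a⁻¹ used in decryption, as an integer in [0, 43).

Extended Euclidean algorithm:
43 = 7·6 + 1
6 = 6·1 + 0
Since gcd(6, 43) = 1, back-substitute to write 1 as a combination:
1 = 43 − 7·6
Thus 6·(-7) ≡ 1 (mod 43); reducing, -7 mod 43 = 36.

36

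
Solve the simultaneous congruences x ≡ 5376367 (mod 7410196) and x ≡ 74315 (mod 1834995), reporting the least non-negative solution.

11428958152655

Write x = 5376367 + 7410196·k. Then 7410196·k ≡ 74315 − 5376367 ≡ 202933 (mod 1834995).
Need 7410196⁻¹ mod 1834995. Extended Euclid on (1834995, 70216):
1834995 = 26·70216 + 9379
70216 = 7·9379 + 4563
9379 = 2·4563 + 253
4563 = 18·253 + 9
253 = 28·9 + 1
9 = 9·1 + 0
Back-substitute:
1 = 253 − 28·9
1 = −28·4563 + 505·253
1 = 505·9379 − 1038·4563
1 = −1038·70216 + 7771·9379
1 = 7771·1834995 − 203084·70216
7410196⁻¹ ≡ 1631911 (mod 1834995), so k ≡ 1631911·202933 ≡ 1542328 (mod 1834995).
x = 5376367 + 7410196·1542328 = 11428958152655.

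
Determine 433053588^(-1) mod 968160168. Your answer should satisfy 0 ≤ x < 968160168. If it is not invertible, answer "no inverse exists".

no inverse exists

Compute gcd(433053588, 968160168):
968160168 = 2*433053588 + 102052992
433053588 = 4*102052992 + 24841620
102052992 = 4*24841620 + 2686512
24841620 = 9*2686512 + 663012
2686512 = 4*663012 + 34464
663012 = 19*34464 + 8196
34464 = 4*8196 + 1680
8196 = 4*1680 + 1476
1680 = 1*1476 + 204
1476 = 7*204 + 48
204 = 4*48 + 12
48 = 4*12 + 0
The gcd is 12, not 1, hence no inverse exists.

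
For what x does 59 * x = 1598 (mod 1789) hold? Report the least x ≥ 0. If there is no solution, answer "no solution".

1149

First find gcd(59, 1789):
1789 = 30*59 + 19
59 = 3*19 + 2
19 = 9*2 + 1
2 = 2*1 + 0
gcd = 1, so a unique solution mod 1789 exists.
Back-substitute for the Bézout coefficients:
1 = 19 − 9·2
1 = −9·59 + 28·19
1 = 28·1789 − 849·59
So 59·(-849) ≡ 1 (mod 1789), giving 59⁻¹ ≡ 940.
x ≡ 59⁻¹·1598 ≡ 940·1598 ≡ 1149 (mod 1789).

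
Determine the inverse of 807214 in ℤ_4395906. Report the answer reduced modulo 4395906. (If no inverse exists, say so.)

no inverse exists

Euclidean algorithm on 4395906, 807214:
4395906 = 5*807214 + 359836
807214 = 2*359836 + 87542
359836 = 4*87542 + 9668
87542 = 9*9668 + 530
9668 = 18*530 + 128
530 = 4*128 + 18
128 = 7*18 + 2
18 = 9*2 + 0
gcd(807214, 4395906) = 2 ≠ 1, so 807214 has no multiplicative inverse modulo 4395906.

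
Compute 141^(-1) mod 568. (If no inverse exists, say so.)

141

gcd(568, 141) by repeated division:
568 = 4*141 + 4
141 = 35*4 + 1
4 = 4*1 + 0
gcd = 1, so the inverse exists. Back-substitute:
1 = 141 − 35·4
1 = −35·568 + 141·141
So 141·141 ≡ 1 (mod 568).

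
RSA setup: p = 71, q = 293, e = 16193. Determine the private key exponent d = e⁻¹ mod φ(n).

φ(n) = (p−1)(q−1) = 70·292 = 20440.
Need d with 16193·d ≡ 1 (mod 20440). Apply the extended Euclidean algorithm:
20440 = 1·16193 + 4247
16193 = 3·4247 + 3452
4247 = 1·3452 + 795
3452 = 4·795 + 272
795 = 2·272 + 251
272 = 1·251 + 21
251 = 11·21 + 20
21 = 1·20 + 1
20 = 20·1 + 0
Back-substitute:
1 = 21 − 20
1 = −251 + 12·21
1 = 12·272 − 13·251
1 = −13·795 + 38·272
1 = 38·3452 − 165·795
1 = −165·4247 + 203·3452
1 = 203·16193 − 774·4247
1 = −774·20440 + 977·16193
So 16193·977 ≡ 1 (mod 20440), hence d = 977.

977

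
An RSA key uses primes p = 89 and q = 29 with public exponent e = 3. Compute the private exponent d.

φ(n) = (p−1)(q−1) = 88·28 = 2464.
Need d with 3·d ≡ 1 (mod 2464). Apply the extended Euclidean algorithm:
2464 = 821·3 + 1
3 = 3·1 + 0
Back-substitute:
1 = 2464 − 821·3
So 3·(-821) ≡ 1 (mod 2464), hence d ≡ -821 ≡ 1643 (mod 2464).

1643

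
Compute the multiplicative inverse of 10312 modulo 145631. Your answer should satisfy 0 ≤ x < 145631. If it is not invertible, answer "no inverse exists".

67915

Run Euclid on (145631, 10312):
145631 = 14×10312 + 1263
10312 = 8×1263 + 208
1263 = 6×208 + 15
208 = 13×15 + 13
15 = 1×13 + 2
13 = 6×2 + 1
2 = 2×1 + 0
The gcd is 1. Working backward:
1 = 13 − 6·2
1 = −6·15 + 7·13
1 = 7·208 − 97·15
1 = −97·1263 + 589·208
1 = 589·10312 − 4809·1263
1 = −4809·145631 + 67915·10312
So 10312·67915 ≡ 1 (mod 145631).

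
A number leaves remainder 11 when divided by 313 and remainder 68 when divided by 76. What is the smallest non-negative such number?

Write x = 11 + 313·k. Then 313·k ≡ 68 − 11 ≡ 57 (mod 76).
Need 313⁻¹ mod 76. Extended Euclid on (76, 9):
76 = 8×9 + 4
9 = 2×4 + 1
4 = 4×1 + 0
Back-substitute:
1 = 9 − 2·4
1 = −2·76 + 17·9
313⁻¹ ≡ 17 (mod 76), so k ≡ 17·57 ≡ 57 (mod 76).
x = 11 + 313·57 = 17852.

17852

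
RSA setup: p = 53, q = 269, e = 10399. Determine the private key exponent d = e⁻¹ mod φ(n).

φ(n) = (p−1)(q−1) = 52·268 = 13936.
Need d with 10399·d ≡ 1 (mod 13936). Apply the extended Euclidean algorithm:
13936 = 1*10399 + 3537
10399 = 2*3537 + 3325
3537 = 1*3325 + 212
3325 = 15*212 + 145
212 = 1*145 + 67
145 = 2*67 + 11
67 = 6*11 + 1
11 = 11*1 + 0
Back-substitute:
1 = 67 − 6·11
1 = −6·145 + 13·67
1 = 13·212 − 19·145
1 = −19·3325 + 298·212
1 = 298·3537 − 317·3325
1 = −317·10399 + 932·3537
1 = 932·13936 − 1249·10399
So 10399·(-1249) ≡ 1 (mod 13936), hence d ≡ -1249 ≡ 12687 (mod 13936).

12687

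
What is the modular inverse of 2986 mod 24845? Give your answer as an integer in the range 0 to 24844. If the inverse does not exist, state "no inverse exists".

18796

Run Euclid on (24845, 2986):
24845 = 8·2986 + 957
2986 = 3·957 + 115
957 = 8·115 + 37
115 = 3·37 + 4
37 = 9·4 + 1
4 = 4·1 + 0
Since gcd(2986, 24845) = 1, back-substitute to write 1 as a combination:
1 = 37 − 9·4
1 = −9·115 + 28·37
1 = 28·957 − 233·115
1 = −233·2986 + 727·957
1 = 727·24845 − 6049·2986
So 2986·(-6049) ≡ 1 (mod 24845), and -6049 ≡ 18796 (mod 24845).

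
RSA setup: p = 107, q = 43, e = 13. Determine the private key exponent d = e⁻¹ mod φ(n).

685

φ(n) = (p−1)(q−1) = 106·42 = 4452.
Need d with 13·d ≡ 1 (mod 4452). Apply the extended Euclidean algorithm:
4452 = 342×13 + 6
13 = 2×6 + 1
6 = 6×1 + 0
Back-substitute:
1 = 13 − 2·6
1 = −2·4452 + 685·13
So 13·685 ≡ 1 (mod 4452), hence d = 685.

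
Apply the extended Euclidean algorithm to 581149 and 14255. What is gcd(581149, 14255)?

1

Repeated division:
581149 = 40*14255 + 10949
14255 = 1*10949 + 3306
10949 = 3*3306 + 1031
3306 = 3*1031 + 213
1031 = 4*213 + 179
213 = 1*179 + 34
179 = 5*34 + 9
34 = 3*9 + 7
9 = 1*7 + 2
7 = 3*2 + 1
2 = 2*1 + 0
gcd(581149, 14255) = 1.
Express as a combination:
1 = 7 − 3·2
1 = −3·9 + 4·7
1 = 4·34 − 15·9
1 = −15·179 + 79·34
1 = 79·213 − 94·179
1 = −94·1031 + 455·213
1 = 455·3306 − 1459·1031
1 = −1459·10949 + 4832·3306
1 = 4832·14255 − 6291·10949
1 = −6291·581149 + 256472·14255
So 1 = (-6291)·581149 + (256472)·14255.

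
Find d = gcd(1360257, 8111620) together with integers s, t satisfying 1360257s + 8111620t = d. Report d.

1

Euclidean algorithm:
8111620 = 5×1360257 + 1310335
1360257 = 1×1310335 + 49922
1310335 = 26×49922 + 12363
49922 = 4×12363 + 470
12363 = 26×470 + 143
470 = 3×143 + 41
143 = 3×41 + 20
41 = 2×20 + 1
20 = 20×1 + 0
gcd(1360257, 8111620) = 1.
Back-substituting:
1 = 41 − 2·20
1 = −2·143 + 7·41
1 = 7·470 − 23·143
1 = −23·12363 + 605·470
1 = 605·49922 − 2443·12363
1 = −2443·1310335 + 64123·49922
1 = 64123·1360257 − 66566·1310335
1 = −66566·8111620 + 396953·1360257
So 1 = (-66566)·8111620 + (396953)·1360257.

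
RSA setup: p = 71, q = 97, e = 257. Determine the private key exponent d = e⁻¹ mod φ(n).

3713

φ(n) = (p−1)(q−1) = 70·96 = 6720.
Need d with 257·d ≡ 1 (mod 6720). Apply the extended Euclidean algorithm:
6720 = 26·257 + 38
257 = 6·38 + 29
38 = 1·29 + 9
29 = 3·9 + 2
9 = 4·2 + 1
2 = 2·1 + 0
Back-substitute:
1 = 9 − 4·2
1 = −4·29 + 13·9
1 = 13·38 − 17·29
1 = −17·257 + 115·38
1 = 115·6720 − 3007·257
So 257·(-3007) ≡ 1 (mod 6720), hence d ≡ -3007 ≡ 3713 (mod 6720).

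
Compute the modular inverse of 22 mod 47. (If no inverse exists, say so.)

15

Extended Euclidean algorithm:
47 = 2*22 + 3
22 = 7*3 + 1
3 = 3*1 + 0
The gcd is 1. Working backward:
1 = 22 − 7·3
1 = −7·47 + 15·22
So 22·15 ≡ 1 (mod 47).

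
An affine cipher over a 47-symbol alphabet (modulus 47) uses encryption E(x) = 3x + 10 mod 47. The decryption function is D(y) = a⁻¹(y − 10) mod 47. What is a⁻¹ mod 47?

Run Euclid on (47, 3):
47 = 15*3 + 2
3 = 1*2 + 1
2 = 2*1 + 0
gcd = 1, so the inverse exists. Back-substitute:
1 = 3 − 2
1 = −47 + 16·3
So 3·16 ≡ 1 (mod 47).

16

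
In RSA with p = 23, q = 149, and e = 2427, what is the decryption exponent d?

2659

φ(n) = (p−1)(q−1) = 22·148 = 3256.
Need d with 2427·d ≡ 1 (mod 3256). Apply the extended Euclidean algorithm:
3256 = 1*2427 + 829
2427 = 2*829 + 769
829 = 1*769 + 60
769 = 12*60 + 49
60 = 1*49 + 11
49 = 4*11 + 5
11 = 2*5 + 1
5 = 5*1 + 0
Back-substitute:
1 = 11 − 2·5
1 = −2·49 + 9·11
1 = 9·60 − 11·49
1 = −11·769 + 141·60
1 = 141·829 − 152·769
1 = −152·2427 + 445·829
1 = 445·3256 − 597·2427
So 2427·(-597) ≡ 1 (mod 3256), hence d ≡ -597 ≡ 2659 (mod 3256).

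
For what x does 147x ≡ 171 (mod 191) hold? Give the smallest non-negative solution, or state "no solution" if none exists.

First find gcd(147, 191):
191 = 1*147 + 44
147 = 3*44 + 15
44 = 2*15 + 14
15 = 1*14 + 1
14 = 14*1 + 0
gcd = 1, so a unique solution mod 191 exists.
Back-substitute for the Bézout coefficients:
1 = 15 − 14
1 = −44 + 3·15
1 = 3·147 − 10·44
1 = −10·191 + 13·147
So 147·(13) ≡ 1 (mod 191), giving 147⁻¹ ≡ 13.
x ≡ 147⁻¹·171 ≡ 13·171 ≡ 122 (mod 191).

122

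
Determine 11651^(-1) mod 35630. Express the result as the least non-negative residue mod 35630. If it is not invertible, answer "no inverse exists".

24841

gcd(35630, 11651) by repeated division:
35630 = 3·11651 + 677
11651 = 17·677 + 142
677 = 4·142 + 109
142 = 1·109 + 33
109 = 3·33 + 10
33 = 3·10 + 3
10 = 3·3 + 1
3 = 3·1 + 0
The gcd is 1. Working backward:
1 = 10 − 3·3
1 = −3·33 + 10·10
1 = 10·109 − 33·33
1 = −33·142 + 43·109
1 = 43·677 − 205·142
1 = −205·11651 + 3528·677
1 = 3528·35630 − 10789·11651
Hence 11651⁻¹ ≡ -10789 ≡ 24841 (mod 35630).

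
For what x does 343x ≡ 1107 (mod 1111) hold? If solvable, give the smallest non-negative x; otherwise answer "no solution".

First find gcd(343, 1111):
1111 = 3×343 + 82
343 = 4×82 + 15
82 = 5×15 + 7
15 = 2×7 + 1
7 = 7×1 + 0
gcd = 1, so a unique solution mod 1111 exists.
Back-substitute for the Bézout coefficients:
1 = 15 − 2·7
1 = −2·82 + 11·15
1 = 11·343 − 46·82
1 = −46·1111 + 149·343
So 343·(149) ≡ 1 (mod 1111), giving 343⁻¹ ≡ 149.
x ≡ 343⁻¹·1107 ≡ 149·1107 ≡ 515 (mod 1111).

515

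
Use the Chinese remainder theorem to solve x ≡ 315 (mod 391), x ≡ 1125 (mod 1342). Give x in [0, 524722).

289655

Write x = 315 + 391·k. Then 391·k ≡ 1125 − 315 ≡ 810 (mod 1342).
Need 391⁻¹ mod 1342. Extended Euclid on (1342, 391):
1342 = 3×391 + 169
391 = 2×169 + 53
169 = 3×53 + 10
53 = 5×10 + 3
10 = 3×3 + 1
3 = 3×1 + 0
Back-substitute:
1 = 10 − 3·3
1 = −3·53 + 16·10
1 = 16·169 − 51·53
1 = −51·391 + 118·169
1 = 118·1342 − 405·391
391⁻¹ ≡ 937 (mod 1342), so k ≡ 937·810 ≡ 740 (mod 1342).
x = 315 + 391·740 = 289655.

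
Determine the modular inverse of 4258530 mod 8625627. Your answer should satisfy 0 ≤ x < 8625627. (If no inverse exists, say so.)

Compute gcd(4258530, 8625627):
8625627 = 2×4258530 + 108567
4258530 = 39×108567 + 24417
108567 = 4×24417 + 10899
24417 = 2×10899 + 2619
10899 = 4×2619 + 423
2619 = 6×423 + 81
423 = 5×81 + 18
81 = 4×18 + 9
18 = 2×9 + 0
Since gcd = 9 > 1, 4258530 is not a unit mod 8625627.

no inverse exists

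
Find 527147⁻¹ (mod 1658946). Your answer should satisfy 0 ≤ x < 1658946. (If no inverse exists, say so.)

1609031

Run Euclid on (1658946, 527147):
1658946 = 3×527147 + 77505
527147 = 6×77505 + 62117
77505 = 1×62117 + 15388
62117 = 4×15388 + 565
15388 = 27×565 + 133
565 = 4×133 + 33
133 = 4×33 + 1
33 = 33×1 + 0
Since gcd(527147, 1658946) = 1, back-substitute to write 1 as a combination:
1 = 133 − 4·33
1 = −4·565 + 17·133
1 = 17·15388 − 463·565
1 = −463·62117 + 1869·15388
1 = 1869·77505 − 2332·62117
1 = −2332·527147 + 15861·77505
1 = 15861·1658946 − 49915·527147
Thus 527147·(-49915) ≡ 1 (mod 1658946); reducing, -49915 mod 1658946 = 1609031.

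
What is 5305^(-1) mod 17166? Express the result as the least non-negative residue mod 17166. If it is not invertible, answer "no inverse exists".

Extended Euclidean algorithm:
17166 = 3×5305 + 1251
5305 = 4×1251 + 301
1251 = 4×301 + 47
301 = 6×47 + 19
47 = 2×19 + 9
19 = 2×9 + 1
9 = 9×1 + 0
gcd = 1, so the inverse exists. Back-substitute:
1 = 19 − 2·9
1 = −2·47 + 5·19
1 = 5·301 − 32·47
1 = −32·1251 + 133·301
1 = 133·5305 − 564·1251
1 = −564·17166 + 1825·5305
So 5305·1825 ≡ 1 (mod 17166).

1825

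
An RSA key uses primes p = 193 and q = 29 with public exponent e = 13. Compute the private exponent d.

φ(n) = (p−1)(q−1) = 192·28 = 5376.
Need d with 13·d ≡ 1 (mod 5376). Apply the extended Euclidean algorithm:
5376 = 413·13 + 7
13 = 1·7 + 6
7 = 1·6 + 1
6 = 6·1 + 0
Back-substitute:
1 = 7 − 6
1 = −13 + 2·7
1 = 2·5376 − 827·13
So 13·(-827) ≡ 1 (mod 5376), hence d ≡ -827 ≡ 4549 (mod 5376).

4549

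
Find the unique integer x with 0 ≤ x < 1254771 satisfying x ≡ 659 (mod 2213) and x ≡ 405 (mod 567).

1220022

Write x = 659 + 2213·k. Then 2213·k ≡ 405 − 659 ≡ 313 (mod 567).
Need 2213⁻¹ mod 567. Extended Euclid on (567, 512):
567 = 1·512 + 55
512 = 9·55 + 17
55 = 3·17 + 4
17 = 4·4 + 1
4 = 4·1 + 0
Back-substitute:
1 = 17 − 4·4
1 = −4·55 + 13·17
1 = 13·512 − 121·55
1 = −121·567 + 134·512
2213⁻¹ ≡ 134 (mod 567), so k ≡ 134·313 ≡ 551 (mod 567).
x = 659 + 2213·551 = 1220022.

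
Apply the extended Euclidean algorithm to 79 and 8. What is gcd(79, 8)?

1

Repeated division:
79 = 9*8 + 7
8 = 1*7 + 1
7 = 7*1 + 0
gcd(79, 8) = 1.
Working backward:
1 = 8 − 7
1 = −79 + 10·8
So 1 = (-1)·79 + (10)·8.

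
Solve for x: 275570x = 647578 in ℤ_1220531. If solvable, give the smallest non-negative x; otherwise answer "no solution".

112555

First find gcd(275570, 1220531):
1220531 = 4*275570 + 118251
275570 = 2*118251 + 39068
118251 = 3*39068 + 1047
39068 = 37*1047 + 329
1047 = 3*329 + 60
329 = 5*60 + 29
60 = 2*29 + 2
29 = 14*2 + 1
2 = 2*1 + 0
gcd = 1, so a unique solution mod 1220531 exists.
Back-substitute for the Bézout coefficients:
1 = 29 − 14·2
1 = −14·60 + 29·29
1 = 29·329 − 159·60
1 = −159·1047 + 506·329
1 = 506·39068 − 18881·1047
1 = −18881·118251 + 57149·39068
1 = 57149·275570 − 133179·118251
1 = −133179·1220531 + 589865·275570
So 275570·(589865) ≡ 1 (mod 1220531), giving 275570⁻¹ ≡ 589865.
x ≡ 275570⁻¹·647578 ≡ 589865·647578 ≡ 112555 (mod 1220531).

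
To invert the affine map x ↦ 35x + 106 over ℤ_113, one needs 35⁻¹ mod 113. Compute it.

42

Apply the Euclidean algorithm to 113 and 35:
113 = 3×35 + 8
35 = 4×8 + 3
8 = 2×3 + 2
3 = 1×2 + 1
2 = 2×1 + 0
gcd = 1, so the inverse exists. Back-substitute:
1 = 3 − 2
1 = −8 + 3·3
1 = 3·35 − 13·8
1 = −13·113 + 42·35
So 35·42 ≡ 1 (mod 113).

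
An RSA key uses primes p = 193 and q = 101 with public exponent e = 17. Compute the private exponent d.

φ(n) = (p−1)(q−1) = 192·100 = 19200.
Need d with 17·d ≡ 1 (mod 19200). Apply the extended Euclidean algorithm:
19200 = 1129·17 + 7
17 = 2·7 + 3
7 = 2·3 + 1
3 = 3·1 + 0
Back-substitute:
1 = 7 − 2·3
1 = −2·17 + 5·7
1 = 5·19200 − 5647·17
So 17·(-5647) ≡ 1 (mod 19200), hence d ≡ -5647 ≡ 13553 (mod 19200).

13553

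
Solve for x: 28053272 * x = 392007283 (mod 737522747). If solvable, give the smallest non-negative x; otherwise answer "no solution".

gcd(28053272, 737522747):
737522747 = 26*28053272 + 8137675
28053272 = 3*8137675 + 3640247
8137675 = 2*3640247 + 857181
3640247 = 4*857181 + 211523
857181 = 4*211523 + 11089
211523 = 19*11089 + 832
11089 = 13*832 + 273
832 = 3*273 + 13
273 = 21*13 + 0
gcd = 13, but 13 ∤ 392007283, so the congruence has no solution.

no solution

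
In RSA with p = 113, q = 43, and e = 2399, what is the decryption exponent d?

1151

φ(n) = (p−1)(q−1) = 112·42 = 4704.
Need d with 2399·d ≡ 1 (mod 4704). Apply the extended Euclidean algorithm:
4704 = 1×2399 + 2305
2399 = 1×2305 + 94
2305 = 24×94 + 49
94 = 1×49 + 45
49 = 1×45 + 4
45 = 11×4 + 1
4 = 4×1 + 0
Back-substitute:
1 = 45 − 11·4
1 = −11·49 + 12·45
1 = 12·94 − 23·49
1 = −23·2305 + 564·94
1 = 564·2399 − 587·2305
1 = −587·4704 + 1151·2399
So 2399·1151 ≡ 1 (mod 4704), hence d = 1151.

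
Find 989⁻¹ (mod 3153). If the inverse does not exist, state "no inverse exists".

Extended Euclidean algorithm:
3153 = 3*989 + 186
989 = 5*186 + 59
186 = 3*59 + 9
59 = 6*9 + 5
9 = 1*5 + 4
5 = 1*4 + 1
4 = 4*1 + 0
gcd = 1, so the inverse exists. Back-substitute:
1 = 5 − 4
1 = −9 + 2·5
1 = 2·59 − 13·9
1 = −13·186 + 41·59
1 = 41·989 − 218·186
1 = −218·3153 + 695·989
So 989·695 ≡ 1 (mod 3153).

695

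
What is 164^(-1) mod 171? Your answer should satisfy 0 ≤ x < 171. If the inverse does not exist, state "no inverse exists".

122

Extended Euclidean algorithm:
171 = 1*164 + 7
164 = 23*7 + 3
7 = 2*3 + 1
3 = 3*1 + 0
gcd = 1, so the inverse exists. Back-substitute:
1 = 7 − 2·3
1 = −2·164 + 47·7
1 = 47·171 − 49·164
Thus 164·(-49) ≡ 1 (mod 171); reducing, -49 mod 171 = 122.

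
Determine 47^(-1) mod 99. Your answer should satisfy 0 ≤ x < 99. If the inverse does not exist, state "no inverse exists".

59

Extended Euclidean algorithm:
99 = 2*47 + 5
47 = 9*5 + 2
5 = 2*2 + 1
2 = 2*1 + 0
The gcd is 1. Working backward:
1 = 5 − 2·2
1 = −2·47 + 19·5
1 = 19·99 − 40·47
Thus 47·(-40) ≡ 1 (mod 99); reducing, -40 mod 99 = 59.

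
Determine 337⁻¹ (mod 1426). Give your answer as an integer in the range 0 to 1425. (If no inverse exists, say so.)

457

Apply the Euclidean algorithm to 1426 and 337:
1426 = 4×337 + 78
337 = 4×78 + 25
78 = 3×25 + 3
25 = 8×3 + 1
3 = 3×1 + 0
gcd = 1, so the inverse exists. Back-substitute:
1 = 25 − 8·3
1 = −8·78 + 25·25
1 = 25·337 − 108·78
1 = −108·1426 + 457·337
So 337·457 ≡ 1 (mod 1426).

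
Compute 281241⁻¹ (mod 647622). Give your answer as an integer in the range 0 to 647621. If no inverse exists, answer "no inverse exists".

no inverse exists

Compute gcd(281241, 647622):
647622 = 2*281241 + 85140
281241 = 3*85140 + 25821
85140 = 3*25821 + 7677
25821 = 3*7677 + 2790
7677 = 2*2790 + 2097
2790 = 1*2097 + 693
2097 = 3*693 + 18
693 = 38*18 + 9
18 = 2*9 + 0
The gcd is 9, not 1, hence no inverse exists.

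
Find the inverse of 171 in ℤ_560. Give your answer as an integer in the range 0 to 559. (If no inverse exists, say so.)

131

Extended Euclidean algorithm:
560 = 3*171 + 47
171 = 3*47 + 30
47 = 1*30 + 17
30 = 1*17 + 13
17 = 1*13 + 4
13 = 3*4 + 1
4 = 4*1 + 0
gcd = 1, so the inverse exists. Back-substitute:
1 = 13 − 3·4
1 = −3·17 + 4·13
1 = 4·30 − 7·17
1 = −7·47 + 11·30
1 = 11·171 − 40·47
1 = −40·560 + 131·171
So 171·131 ≡ 1 (mod 560).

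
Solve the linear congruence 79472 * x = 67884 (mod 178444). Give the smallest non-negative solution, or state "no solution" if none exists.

39086

First find gcd(79472, 178444):
178444 = 2×79472 + 19500
79472 = 4×19500 + 1472
19500 = 13×1472 + 364
1472 = 4×364 + 16
364 = 22×16 + 12
16 = 1×12 + 4
12 = 3×4 + 0
gcd = 4 and 4 | 67884, so solutions exist. Divide through by 4: 19868x ≡ 16971 (mod 44611).
Now find 19868⁻¹ mod 44611:
44611 = 2×19868 + 4875
19868 = 4×4875 + 368
4875 = 13×368 + 91
368 = 4×91 + 4
91 = 22×4 + 3
4 = 1×3 + 1
3 = 3×1 + 0
Back-substitute:
1 = 4 − 3
1 = −91 + 23·4
1 = 23·368 − 93·91
1 = −93·4875 + 1232·368
1 = 1232·19868 − 5021·4875
1 = −5021·44611 + 11274·19868
So 19868⁻¹ ≡ 11274 (mod 44611).
Then x ≡ 11274·16971 ≡ 39086 (mod 44611); the smallest non-negative solution is x = 39086.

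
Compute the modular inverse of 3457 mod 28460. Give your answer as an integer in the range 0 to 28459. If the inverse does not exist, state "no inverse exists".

Run Euclid on (28460, 3457):
28460 = 8×3457 + 804
3457 = 4×804 + 241
804 = 3×241 + 81
241 = 2×81 + 79
81 = 1×79 + 2
79 = 39×2 + 1
2 = 2×1 + 0
The gcd is 1. Working backward:
1 = 79 − 39·2
1 = −39·81 + 40·79
1 = 40·241 − 119·81
1 = −119·804 + 397·241
1 = 397·3457 − 1707·804
1 = −1707·28460 + 14053·3457
So 3457·14053 ≡ 1 (mod 28460).

14053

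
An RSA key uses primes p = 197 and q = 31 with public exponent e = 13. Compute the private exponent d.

1357

φ(n) = (p−1)(q−1) = 196·30 = 5880.
Need d with 13·d ≡ 1 (mod 5880). Apply the extended Euclidean algorithm:
5880 = 452*13 + 4
13 = 3*4 + 1
4 = 4*1 + 0
Back-substitute:
1 = 13 − 3·4
1 = −3·5880 + 1357·13
So 13·1357 ≡ 1 (mod 5880), hence d = 1357.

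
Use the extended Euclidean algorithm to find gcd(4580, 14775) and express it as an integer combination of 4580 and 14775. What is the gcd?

5

Euclidean algorithm:
14775 = 3·4580 + 1035
4580 = 4·1035 + 440
1035 = 2·440 + 155
440 = 2·155 + 130
155 = 1·130 + 25
130 = 5·25 + 5
25 = 5·5 + 0
gcd(4580, 14775) = 5.
Express as a combination:
5 = 130 − 5·25
5 = −5·155 + 6·130
5 = 6·440 − 17·155
5 = −17·1035 + 40·440
5 = 40·4580 − 177·1035
5 = −177·14775 + 571·4580
So 5 = (-177)·14775 + (571)·4580.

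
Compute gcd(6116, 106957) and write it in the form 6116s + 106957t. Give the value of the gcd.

1

Euclidean algorithm:
106957 = 17·6116 + 2985
6116 = 2·2985 + 146
2985 = 20·146 + 65
146 = 2·65 + 16
65 = 4·16 + 1
16 = 16·1 + 0
gcd(6116, 106957) = 1.
Back-substituting:
1 = 65 − 4·16
1 = −4·146 + 9·65
1 = 9·2985 − 184·146
1 = −184·6116 + 377·2985
1 = 377·106957 − 6593·6116
So 1 = (377)·106957 + (-6593)·6116.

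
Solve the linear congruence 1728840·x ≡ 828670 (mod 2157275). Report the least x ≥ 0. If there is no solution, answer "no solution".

245718

First find gcd(1728840, 2157275):
2157275 = 1*1728840 + 428435
1728840 = 4*428435 + 15100
428435 = 28*15100 + 5635
15100 = 2*5635 + 3830
5635 = 1*3830 + 1805
3830 = 2*1805 + 220
1805 = 8*220 + 45
220 = 4*45 + 40
45 = 1*40 + 5
40 = 8*5 + 0
gcd = 5 and 5 | 828670, so solutions exist. Divide through by 5: 345768x ≡ 165734 (mod 431455).
Now find 345768⁻¹ mod 431455:
431455 = 1·345768 + 85687
345768 = 4·85687 + 3020
85687 = 28·3020 + 1127
3020 = 2·1127 + 766
1127 = 1·766 + 361
766 = 2·361 + 44
361 = 8·44 + 9
44 = 4·9 + 8
9 = 1·8 + 1
8 = 8·1 + 0
Back-substitute:
1 = 9 − 8
1 = −44 + 5·9
1 = 5·361 − 41·44
1 = −41·766 + 87·361
1 = 87·1127 − 128·766
1 = −128·3020 + 343·1127
1 = 343·85687 − 9732·3020
1 = −9732·345768 + 39271·85687
1 = 39271·431455 − 49003·345768
So 345768·(-49003) ≡ 1 (mod 431455), i.e. 345768⁻¹ ≡ 382452.
Then x ≡ 382452·165734 ≡ 245718 (mod 431455); the smallest non-negative solution is x = 245718.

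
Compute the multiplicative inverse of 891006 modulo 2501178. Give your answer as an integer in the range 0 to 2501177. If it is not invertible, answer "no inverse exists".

no inverse exists

Euclidean algorithm on 2501178, 891006:
2501178 = 2·891006 + 719166
891006 = 1·719166 + 171840
719166 = 4·171840 + 31806
171840 = 5·31806 + 12810
31806 = 2·12810 + 6186
12810 = 2·6186 + 438
6186 = 14·438 + 54
438 = 8·54 + 6
54 = 9·6 + 0
gcd(891006, 2501178) = 6 ≠ 1, so 891006 has no multiplicative inverse modulo 2501178.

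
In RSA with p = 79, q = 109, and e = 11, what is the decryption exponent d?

φ(n) = (p−1)(q−1) = 78·108 = 8424.
Need d with 11·d ≡ 1 (mod 8424). Apply the extended Euclidean algorithm:
8424 = 765*11 + 9
11 = 1*9 + 2
9 = 4*2 + 1
2 = 2*1 + 0
Back-substitute:
1 = 9 − 4·2
1 = −4·11 + 5·9
1 = 5·8424 − 3829·11
So 11·(-3829) ≡ 1 (mod 8424), hence d ≡ -3829 ≡ 4595 (mod 8424).

4595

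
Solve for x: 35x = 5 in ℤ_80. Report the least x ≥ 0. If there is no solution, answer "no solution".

7

First find gcd(35, 80):
80 = 2*35 + 10
35 = 3*10 + 5
10 = 2*5 + 0
gcd = 5 and 5 | 5, so solutions exist. Divide through by 5: 7x ≡ 1 (mod 16).
Now find 7⁻¹ mod 16:
16 = 2×7 + 2
7 = 3×2 + 1
2 = 2×1 + 0
Back-substitute:
1 = 7 − 3·2
1 = −3·16 + 7·7
So 7⁻¹ ≡ 7 (mod 16).
Then x ≡ 7·1 ≡ 7 (mod 16); the smallest non-negative solution is x = 7.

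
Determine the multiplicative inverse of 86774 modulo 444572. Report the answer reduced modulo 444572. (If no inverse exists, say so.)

Euclidean algorithm on 444572, 86774:
444572 = 5*86774 + 10702
86774 = 8*10702 + 1158
10702 = 9*1158 + 280
1158 = 4*280 + 38
280 = 7*38 + 14
38 = 2*14 + 10
14 = 1*10 + 4
10 = 2*4 + 2
4 = 2*2 + 0
The gcd is 2, not 1, hence no inverse exists.

no inverse exists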